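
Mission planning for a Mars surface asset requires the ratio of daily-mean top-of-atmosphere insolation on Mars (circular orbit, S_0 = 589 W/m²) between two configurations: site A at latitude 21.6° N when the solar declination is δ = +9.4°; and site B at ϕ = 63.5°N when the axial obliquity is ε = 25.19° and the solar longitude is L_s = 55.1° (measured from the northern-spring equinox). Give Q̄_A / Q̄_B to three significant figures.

Q̄_A / Q̄_B ≈ 0.982

— Configuration A (ϕ=+21.6°):
cos h₀ = −tan(+21.6°) tan(+9.400°) = -0.0655, h₀ = 1.6364 rad.
Bracket: h₀ sin ϕ sin δ + cos ϕ cos δ sin h₀ = 1.6364×0.36812×0.16333 + 0.92978×0.98657×0.99785 = 0.098389 + 0.915321 = 1.013710.
Q̄ = (S_0/π) × [bracket] = (589/π) × 1.013710 = 190.05 W/m².
— Configuration B (ϕ=+63.5°):
Solar declination: sin δ = sin ε · sin L_s = sin 25.19° × sin 55.1° = 0.34907, so δ = +20.431°.
cos h₀ = −tan(+63.5°) tan(+20.431°) = -0.7471, h₀ = 2.4145 rad.
Bracket: h₀ sin ϕ sin δ + cos ϕ cos δ sin h₀ = 2.4145×0.89493×0.34907 + 0.44620×0.93710×0.66467 = 0.754273 + 0.277921 = 1.032194.
Q̄ = (S_0/π) × [bracket] = (589/π) × 1.032194 = 193.52 W/m².
Ratio Q̄_A / Q̄_B = 190.05 / 193.52 = 0.9821.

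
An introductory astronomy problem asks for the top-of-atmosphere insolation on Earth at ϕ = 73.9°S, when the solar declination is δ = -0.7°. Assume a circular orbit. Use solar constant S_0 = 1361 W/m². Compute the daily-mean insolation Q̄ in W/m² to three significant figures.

cos h₀ = −tan(-73.9°) tan(-0.700°) = -0.0423, h₀ = 1.6131 rad.
Bracket: h₀ sin ϕ sin δ + cos ϕ cos δ sin h₀ = 1.6131×-0.96078×-0.01222 + 0.27731×0.99993×0.99910 = 0.018939 + 0.277041 = 0.295980.
Q̄ = (S_0/π) × [bracket] = (1361/π) × 0.295980 = 128.2 W/m².

Q̄ ≈ 128 W/m²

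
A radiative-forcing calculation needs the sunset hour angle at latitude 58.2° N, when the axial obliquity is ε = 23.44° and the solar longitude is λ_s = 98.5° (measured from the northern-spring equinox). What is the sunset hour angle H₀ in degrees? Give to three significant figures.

H₀ = 134°

Solar declination: sin δ = sin ε · sin λ_s = sin 23.44° × sin 98.5° = 0.39342, so δ = +23.167°.
cos H₀ = −tan φ · tan δ = −tan(+58.2°) × tan(+23.167°) = -0.6902, so H₀ = 2.3325 rad = 133.64°.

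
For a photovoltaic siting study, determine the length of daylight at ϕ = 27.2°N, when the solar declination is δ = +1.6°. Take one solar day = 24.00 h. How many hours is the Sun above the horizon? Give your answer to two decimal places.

12.11 h

cos h₀ = −tan ϕ · tan δ = −tan(+27.2°) × tan(+1.600°) = -0.0144, so h₀ = 1.5852 rad = 90.82°.
Daylight = 2h₀/(2π) × 24.00 h = (1.5852/π) × 24.00 = 12.11 h.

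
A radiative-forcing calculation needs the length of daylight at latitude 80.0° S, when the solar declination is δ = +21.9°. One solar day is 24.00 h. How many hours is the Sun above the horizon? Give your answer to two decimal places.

cos H₀ = −tan φ · tan δ = 2.2798 ≥ 1, so the Sun never rises (polar night) and H₀ = 0.
Daylight = 2H₀/(2π) × 24.00 h = (0.0000/π) × 24.00 = 0.00 h.

0.00 h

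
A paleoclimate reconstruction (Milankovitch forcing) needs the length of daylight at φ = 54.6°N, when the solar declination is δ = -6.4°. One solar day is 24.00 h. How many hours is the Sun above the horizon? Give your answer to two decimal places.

10.79 h

cos H₀ = −tan φ · tan δ = −tan(+54.6°) × tan(-6.400°) = 0.1578, so H₀ = 1.4123 rad = 80.92°.
Daylight = 2H₀/(2π) × 24.00 h = (1.4123/π) × 24.00 = 10.79 h.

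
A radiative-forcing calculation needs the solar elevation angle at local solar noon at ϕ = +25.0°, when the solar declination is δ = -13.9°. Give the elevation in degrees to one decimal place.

51.1°

At local noon the hour angle is zero, so the zenith angle equals |ϕ − δ| = |+25.0° − (-13.900°)| = 38.900°.
Elevation = 90° − 38.900° = 51.1°.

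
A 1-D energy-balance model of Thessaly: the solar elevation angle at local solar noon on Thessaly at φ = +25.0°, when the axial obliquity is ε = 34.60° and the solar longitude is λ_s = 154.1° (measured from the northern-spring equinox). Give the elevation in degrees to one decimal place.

79.4°

Solar declination: sin δ = sin ε · sin λ_s = sin 34.60° × sin 154.1° = 0.24804, so δ = +14.361°.
At local noon the hour angle is zero, so the zenith angle equals |φ − δ| = |+25.0° − (+14.361°)| = 10.639°.
Elevation = 90° − 10.639° = 79.4°.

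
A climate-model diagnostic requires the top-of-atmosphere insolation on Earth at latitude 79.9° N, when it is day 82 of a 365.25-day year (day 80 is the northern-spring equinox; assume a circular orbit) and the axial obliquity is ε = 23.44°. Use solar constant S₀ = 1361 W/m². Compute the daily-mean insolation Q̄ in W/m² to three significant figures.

Solar longitude: λ_s = 360° × (82 − 80)/365.25 = 1.971°.
sin δ = sin 23.44° × sin 1.971° = 0.01368, so δ = +0.784°.
cos H₀ = −tan(+79.9°) tan(+0.784°) = -0.0768, H₀ = 1.6477 rad.
Bracket: H₀ sin φ sin δ + cos φ cos δ sin H₀ = 1.6477×0.98450×0.01368 + 0.17537×0.99991×0.99704 = 0.022191 + 0.174835 = 0.197026.
Q̄ = (S₀/π) × [bracket] = (1361/π) × 0.197026 = 85.36 W/m².

Q̄ ≈ 85.4 W/m²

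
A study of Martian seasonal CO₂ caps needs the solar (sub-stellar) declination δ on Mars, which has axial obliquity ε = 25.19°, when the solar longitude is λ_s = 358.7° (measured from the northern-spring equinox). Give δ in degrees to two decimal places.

δ = -0.55°

sin δ = sin ε · sin λ_s = sin 25.19° × sin 358.7° = -0.009656.
δ = arcsin(-0.009656) = -0.55°.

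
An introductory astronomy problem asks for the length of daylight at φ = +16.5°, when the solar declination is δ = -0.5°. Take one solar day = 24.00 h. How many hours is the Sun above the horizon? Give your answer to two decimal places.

cos H₀ = −tan φ · tan δ = −tan(+16.5°) × tan(-0.500°) = 0.0026, so H₀ = 1.5682 rad = 89.85°.
Daylight = 2H₀/(2π) × 24.00 h = (1.5682/π) × 24.00 = 11.98 h.

11.98 h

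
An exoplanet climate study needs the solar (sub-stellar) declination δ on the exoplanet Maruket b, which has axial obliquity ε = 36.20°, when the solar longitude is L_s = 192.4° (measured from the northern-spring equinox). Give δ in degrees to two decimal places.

sin δ = sin ε · sin L_s = sin 36.20° × sin 192.4° = -0.126824.
δ = arcsin(-0.126824) = -7.29°.

δ = -7.29°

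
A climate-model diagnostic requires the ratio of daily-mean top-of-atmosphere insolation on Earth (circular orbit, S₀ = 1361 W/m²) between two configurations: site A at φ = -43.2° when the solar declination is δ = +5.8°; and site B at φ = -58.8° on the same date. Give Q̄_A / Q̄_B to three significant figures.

— Configuration A (φ=-43.2°):
cos H₀ = −tan(-43.2°) tan(+5.800°) = 0.0954, H₀ = 1.4753 rad.
Bracket: H₀ sin φ sin δ + cos φ cos δ sin H₀ = 1.4753×-0.68455×0.10106 + 0.72897×0.99488×0.99544 = -0.102062 + 0.721931 = 0.619869.
Q̄ = (S₀/π) × [bracket] = (1361/π) × 0.619869 = 268.54 W/m².
— Configuration B (φ=-58.8°):
cos H₀ = −tan(-58.8°) tan(+5.800°) = 0.1677, H₀ = 1.4023 rad.
Bracket: H₀ sin φ sin δ + cos φ cos δ sin H₀ = 1.4023×-0.85536×0.10106 + 0.51803×0.99488×0.98583 = -0.121219 + 0.508075 = 0.386856.
Q̄ = (S₀/π) × [bracket] = (1361/π) × 0.386856 = 167.59 W/m².
Ratio Q̄_A / Q̄_B = 268.54 / 167.59 = 1.602.

Q̄_A / Q̄_B ≈ 1.60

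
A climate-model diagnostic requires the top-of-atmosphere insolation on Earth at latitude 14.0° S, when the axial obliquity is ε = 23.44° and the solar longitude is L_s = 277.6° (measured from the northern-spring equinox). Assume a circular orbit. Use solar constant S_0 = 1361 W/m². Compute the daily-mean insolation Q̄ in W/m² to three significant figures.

Q̄ ≈ 453 W/m²

Solar declination: sin δ = sin ε · sin L_s = sin 23.44° × sin 277.6° = -0.39429, so δ = -23.222°.
cos h₀ = −tan(-14.0°) tan(-23.222°) = -0.1070, h₀ = 1.6780 rad.
Bracket: h₀ sin ϕ sin δ + cos ϕ cos δ sin h₀ = 1.6780×-0.24192×-0.39429 + 0.97030×0.91898×0.99426 = 0.160059 + 0.886568 = 1.046627.
Q̄ = (S_0/π) × [bracket] = (1361/π) × 1.046627 = 453.4 W/m².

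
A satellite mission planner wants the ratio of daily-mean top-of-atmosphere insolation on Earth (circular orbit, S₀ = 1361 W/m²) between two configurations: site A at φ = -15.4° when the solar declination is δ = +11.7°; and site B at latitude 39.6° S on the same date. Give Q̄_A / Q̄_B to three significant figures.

Q̄_A / Q̄_B ≈ 1.53

— Configuration A (φ=-15.4°):
cos H₀ = −tan(-15.4°) tan(+11.700°) = 0.0570, H₀ = 1.5137 rad.
Bracket: H₀ sin φ sin δ + cos φ cos δ sin H₀ = 1.5137×-0.26556×0.20279 + 0.96410×0.97922×0.99837 = -0.081517 + 0.942527 = 0.861010.
Q̄ = (S₀/π) × [bracket] = (1361/π) × 0.861010 = 373.01 W/m².
— Configuration B (φ=-39.6°):
cos H₀ = −tan(-39.6°) tan(+11.700°) = 0.1713, H₀ = 1.3986 rad.
Bracket: H₀ sin φ sin δ + cos φ cos δ sin H₀ = 1.3986×-0.63742×0.20279 + 0.77051×0.97922×0.98522 = -0.180786 + 0.743347 = 0.562561.
Q̄ = (S₀/π) × [bracket] = (1361/π) × 0.562561 = 243.71 W/m².
Ratio Q̄_A / Q̄_B = 373.01 / 243.71 = 1.531.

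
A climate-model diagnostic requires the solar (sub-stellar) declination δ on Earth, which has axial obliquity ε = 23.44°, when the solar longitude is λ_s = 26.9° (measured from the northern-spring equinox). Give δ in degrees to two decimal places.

δ = +10.37°

sin δ = sin ε · sin λ_s = sin 23.44° × sin 26.9° = 0.179973.
δ = arcsin(0.179973) = +10.37°.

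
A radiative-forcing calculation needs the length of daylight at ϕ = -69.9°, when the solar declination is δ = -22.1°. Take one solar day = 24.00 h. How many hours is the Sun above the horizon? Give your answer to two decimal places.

24.00 h

Sunrise equation: cos h₀ = −tan ϕ · tan δ = -1.1096 ≤ −1, so the Sun never sets (polar day) and h₀ = π.
Daylight = 2h₀/(2π) × 24.00 h = (3.1416/π) × 24.00 = 24.00 h.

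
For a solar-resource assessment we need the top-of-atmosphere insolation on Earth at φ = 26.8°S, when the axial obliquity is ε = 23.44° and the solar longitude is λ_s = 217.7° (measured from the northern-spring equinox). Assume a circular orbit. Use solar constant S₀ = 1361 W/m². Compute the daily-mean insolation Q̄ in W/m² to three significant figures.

Solar declination: sin δ = sin ε · sin λ_s = sin 23.44° × sin 217.7° = -0.24326, so δ = -14.079°.
cos H₀ = −tan(-26.8°) tan(-14.079°) = -0.1267, H₀ = 1.6978 rad.
Bracket: H₀ sin φ sin δ + cos φ cos δ sin H₀ = 1.6978×-0.45088×-0.24326 + 0.89259×0.96996×0.99194 = 0.186217 + 0.858798 = 1.045015.
Q̄ = (S₀/π) × [bracket] = (1361/π) × 1.045015 = 452.7 W/m².

Q̄ ≈ 453 W/m²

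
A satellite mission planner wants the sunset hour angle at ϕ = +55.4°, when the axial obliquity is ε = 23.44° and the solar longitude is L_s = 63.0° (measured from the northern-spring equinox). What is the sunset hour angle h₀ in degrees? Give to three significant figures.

Solar declination: sin δ = sin ε · sin L_s = sin 23.44° × sin 63.0° = 0.35443, so δ = +20.759°.
cos h₀ = −tan ϕ · tan δ = −tan(+55.4°) × tan(+20.759°) = -0.5494, so h₀ = 2.1525 rad = 123.33°.

h₀ = 123°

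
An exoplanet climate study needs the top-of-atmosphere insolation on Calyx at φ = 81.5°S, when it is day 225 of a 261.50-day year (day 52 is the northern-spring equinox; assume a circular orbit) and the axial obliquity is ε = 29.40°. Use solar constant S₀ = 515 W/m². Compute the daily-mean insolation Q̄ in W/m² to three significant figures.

Solar longitude: λ_s = 360° × (225 − 52)/261.50 = 238.164°.
sin δ = sin 29.40° × sin 238.164° = -0.41705, so δ = -24.649°.
cos H₀ = −tan(-81.5°) tan(-24.649°) = -3.0703 ≤ −1 ⇒ polar day, H₀ = π.
Bracket: H₀ sin φ sin δ + cos φ cos δ sin H₀ = 3.1416×-0.98902×-0.41705 + 0.14781×0.90888×0.00000 = 1.295818 + 0.000000 = 1.295818.
Q̄ = (S₀/π) × [bracket] = (515/π) × 1.295818 = 212.4 W/m².

Q̄ ≈ 212 W/m²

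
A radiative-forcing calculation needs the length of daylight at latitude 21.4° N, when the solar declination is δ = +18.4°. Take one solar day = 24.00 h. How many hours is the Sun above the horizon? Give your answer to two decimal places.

cos H₀ = −tan φ · tan δ = −tan(+21.4°) × tan(+18.400°) = -0.1304, so H₀ = 1.7015 rad = 97.49°.
Daylight = 2H₀/(2π) × 24.00 h = (1.7015/π) × 24.00 = 13.00 h.

13.00 h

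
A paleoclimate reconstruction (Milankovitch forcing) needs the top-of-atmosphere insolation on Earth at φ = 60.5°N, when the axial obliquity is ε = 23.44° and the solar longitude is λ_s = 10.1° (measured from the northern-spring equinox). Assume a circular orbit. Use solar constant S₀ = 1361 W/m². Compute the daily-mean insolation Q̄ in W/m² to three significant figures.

Solar declination: sin δ = sin ε · sin λ_s = sin 23.44° × sin 10.1° = 0.06976, so δ = +4.000°.
cos H₀ = −tan(+60.5°) tan(+4.000°) = -0.1236, H₀ = 1.6947 rad.
Bracket: H₀ sin φ sin δ + cos φ cos δ sin H₀ = 1.6947×0.87036×0.06976 + 0.49242×0.99756×0.99233 = 0.102896 + 0.487451 = 0.590347.
Q̄ = (S₀/π) × [bracket] = (1361/π) × 0.590347 = 255.7 W/m².

Q̄ ≈ 256 W/m²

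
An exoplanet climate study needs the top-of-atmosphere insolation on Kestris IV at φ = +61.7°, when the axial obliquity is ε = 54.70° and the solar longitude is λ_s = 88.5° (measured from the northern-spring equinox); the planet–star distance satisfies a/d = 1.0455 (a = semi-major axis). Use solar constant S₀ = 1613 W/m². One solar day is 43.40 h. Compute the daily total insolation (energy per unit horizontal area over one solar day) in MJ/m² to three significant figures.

198 MJ/m²

Solar declination: sin δ = sin ε · sin λ_s = sin 54.70° × sin 88.5° = 0.81586, so δ = +54.672°.
cos H₀ = −tan(+61.7°) tan(+54.672°) = -2.6203 ≤ −1 ⇒ polar day, H₀ = π.
Bracket: H₀ sin φ sin δ + cos φ cos δ sin H₀ = 3.1416×0.88048×0.81586 + 0.47409×0.57825×0.00000 = 2.256763 + 0.000000 = 2.256763.
Inverse-square distance factor (a/d)² = 1.0455² = 1.093070.
Q̄ = (S₀/π) × 1.093070 × [bracket] = (1613/π) × 1.093070 × 2.256763 = 1266.5 W/m².
Daily total = Q̄ × 43.40 h × 3600 s/h = 1266.5 × 43.40 × 3600 / 10⁶ = 197.9 MJ/m².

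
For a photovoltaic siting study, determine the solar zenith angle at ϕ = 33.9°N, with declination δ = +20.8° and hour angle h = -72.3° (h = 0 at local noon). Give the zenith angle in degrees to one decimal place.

θ_z = 64.3°

cos θ_z = sin ϕ sin δ + cos ϕ cos δ cos h = 0.198059 + 0.235904 = 0.433963.
θ_z = arccos(0.433963) = 64.3°.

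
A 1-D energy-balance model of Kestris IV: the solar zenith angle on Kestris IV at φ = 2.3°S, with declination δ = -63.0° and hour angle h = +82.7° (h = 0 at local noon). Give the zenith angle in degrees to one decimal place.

θ_z = 84.6°

cos θ_z = sin φ sin δ + cos φ cos δ cos h = 0.035758 + 0.057640 = 0.093398.
θ_z = arccos(0.093398) = 84.6°.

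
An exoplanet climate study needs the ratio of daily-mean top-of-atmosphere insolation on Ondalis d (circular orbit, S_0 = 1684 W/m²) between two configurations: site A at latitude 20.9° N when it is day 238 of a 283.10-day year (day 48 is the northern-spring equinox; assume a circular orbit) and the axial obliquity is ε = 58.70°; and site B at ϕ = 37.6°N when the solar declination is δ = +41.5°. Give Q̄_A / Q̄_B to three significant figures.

— Configuration A (ϕ=+20.9°):
Solar longitude: L_s = 360° × (238 − 48)/283.10 = 241.611°.
sin δ = sin 58.70° × sin 241.611° = -0.75170, so δ = -48.738°.
cos h₀ = −tan(+20.9°) tan(-48.738°) = 0.4352, h₀ = 1.1205 rad.
Bracket: h₀ sin ϕ sin δ + cos ϕ cos δ sin h₀ = 1.1205×0.35674×-0.75170 + 0.93420×0.65951×0.90031 = -0.300475 + 0.554694 = 0.254219.
Q̄ = (S_0/π) × [bracket] = (1684/π) × 0.254219 = 136.27 W/m².
— Configuration B (ϕ=+37.6°):
cos h₀ = −tan(+37.6°) tan(+41.500°) = -0.6813, h₀ = 2.3204 rad.
Bracket: h₀ sin ϕ sin δ + cos ϕ cos δ sin h₀ = 2.3204×0.61015×0.66262 + 0.79229×0.74896×0.73198 = 0.938132 + 0.434352 = 1.372484.
Q̄ = (S_0/π) × [bracket] = (1684/π) × 1.372484 = 735.70 W/m².
Ratio Q̄_A / Q̄_B = 136.27 / 735.70 = 0.1852.

Q̄_A / Q̄_B ≈ 0.185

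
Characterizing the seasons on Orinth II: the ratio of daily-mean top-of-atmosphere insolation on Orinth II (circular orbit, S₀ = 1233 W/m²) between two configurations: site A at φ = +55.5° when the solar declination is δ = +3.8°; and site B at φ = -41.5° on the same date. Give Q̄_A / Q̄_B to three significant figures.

— Configuration A (φ=+55.5°):
cos H₀ = −tan(+55.5°) tan(+3.800°) = -0.0966, H₀ = 1.6676 rad.
Bracket: H₀ sin φ sin δ + cos φ cos δ sin H₀ = 1.6676×0.82413×0.06627 + 0.56641×0.99780×0.99532 = 0.091076 + 0.562519 = 0.653595.
Q̄ = (S₀/π) × [bracket] = (1233/π) × 0.653595 = 256.52 W/m².
— Configuration B (φ=-41.5°):
cos H₀ = −tan(-41.5°) tan(+3.800°) = 0.0588, H₀ = 1.5120 rad.
Bracket: H₀ sin φ sin δ + cos φ cos δ sin H₀ = 1.5120×-0.66262×0.06627 + 0.74896×0.99780×0.99827 = -0.066395 + 0.746019 = 0.679624.
Q̄ = (S₀/π) × [bracket] = (1233/π) × 0.679624 = 266.74 W/m².
Ratio Q̄_A / Q̄_B = 256.52 / 266.74 = 0.9617.

Q̄_A / Q̄_B ≈ 0.962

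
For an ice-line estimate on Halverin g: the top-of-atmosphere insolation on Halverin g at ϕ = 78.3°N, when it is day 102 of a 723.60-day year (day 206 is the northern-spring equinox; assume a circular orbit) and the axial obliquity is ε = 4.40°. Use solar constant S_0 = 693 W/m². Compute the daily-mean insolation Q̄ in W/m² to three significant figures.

Q̄ ≈ 26.1 W/m²

Solar longitude: L_s = 360° × (102 − 206)/723.60 = -51.741°, i.e. -51.741° + 360° = 308.259°.
sin δ = sin 4.40° × sin 308.259° = -0.06024, so δ = -3.454°.
cos h₀ = −tan(+78.3°) tan(-3.454°) = 0.2914, h₀ = 1.2751 rad.
Bracket: h₀ sin ϕ sin δ + cos ϕ cos δ sin h₀ = 1.2751×0.97922×-0.06024 + 0.20279×0.99818×0.95659 = -0.075216 + 0.193634 = 0.118418.
Q̄ = (S_0/π) × [bracket] = (693/π) × 0.118418 = 26.12 W/m².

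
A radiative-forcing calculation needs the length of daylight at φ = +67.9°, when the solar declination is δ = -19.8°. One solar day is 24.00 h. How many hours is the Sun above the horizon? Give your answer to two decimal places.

cos H₀ = −tan φ · tan δ = −tan(+67.9°) × tan(-19.800°) = 0.8866, so H₀ = 0.4808 rad = 27.55°.
Daylight = 2H₀/(2π) × 24.00 h = (0.4808/π) × 24.00 = 3.67 h.

3.67 h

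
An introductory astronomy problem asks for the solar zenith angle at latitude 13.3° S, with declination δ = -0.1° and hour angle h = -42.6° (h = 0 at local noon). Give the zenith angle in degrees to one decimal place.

cos θ_z = sin φ sin δ + cos φ cos δ cos h = 0.000402 + 0.716353 = 0.716755.
θ_z = arccos(0.716755) = 44.2°.

θ_z = 44.2°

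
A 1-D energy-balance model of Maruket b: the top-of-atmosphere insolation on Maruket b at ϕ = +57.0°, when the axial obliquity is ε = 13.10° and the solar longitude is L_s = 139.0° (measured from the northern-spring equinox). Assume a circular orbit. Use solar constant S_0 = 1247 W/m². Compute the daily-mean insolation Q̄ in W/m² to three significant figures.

Q̄ ≈ 297 W/m²

Solar declination: sin δ = sin ε · sin L_s = sin 13.10° × sin 139.0° = 0.14870, so δ = +8.551°.
cos h₀ = −tan(+57.0°) tan(+8.551°) = -0.2315, h₀ = 1.8045 rad.
Bracket: h₀ sin ϕ sin δ + cos ϕ cos δ sin h₀ = 1.8045×0.83867×0.14870 + 0.54464×0.98888×0.97282 = 0.225040 + 0.523945 = 0.748985.
Q̄ = (S_0/π) × [bracket] = (1247/π) × 0.748985 = 297.3 W/m².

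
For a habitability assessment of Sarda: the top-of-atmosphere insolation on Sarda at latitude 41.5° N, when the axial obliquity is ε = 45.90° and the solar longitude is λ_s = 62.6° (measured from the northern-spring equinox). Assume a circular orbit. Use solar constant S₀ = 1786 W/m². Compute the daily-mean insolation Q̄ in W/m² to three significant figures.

Solar declination: sin δ = sin ε · sin λ_s = sin 45.90° × sin 62.6° = 0.63756, so δ = +39.610°.
cos H₀ = −tan(+41.5°) tan(+39.610°) = -0.7322, H₀ = 2.3923 rad.
Bracket: H₀ sin φ sin δ + cos φ cos δ sin H₀ = 2.3923×0.66262×0.63756 + 0.74896×0.77040×0.68111 = 1.010651 + 0.393000 = 1.403651.
Q̄ = (S₀/π) × [bracket] = (1786/π) × 1.403651 = 798.0 W/m².

Q̄ ≈ 798 W/m²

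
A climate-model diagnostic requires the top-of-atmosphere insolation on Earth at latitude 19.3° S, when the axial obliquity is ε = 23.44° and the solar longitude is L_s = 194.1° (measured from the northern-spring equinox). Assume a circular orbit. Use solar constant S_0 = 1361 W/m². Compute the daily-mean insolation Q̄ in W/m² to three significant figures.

Q̄ ≈ 429 W/m²

Solar declination: sin δ = sin ε · sin L_s = sin 23.44° × sin 194.1° = -0.09691, so δ = -5.561°.
cos h₀ = −tan(-19.3°) tan(-5.561°) = -0.0341, h₀ = 1.6049 rad.
Bracket: h₀ sin ϕ sin δ + cos ϕ cos δ sin h₀ = 1.6049×-0.33051×-0.09691 + 0.94380×0.99529×0.99942 = 0.051405 + 0.938810 = 0.990215.
Q̄ = (S_0/π) × [bracket] = (1361/π) × 0.990215 = 429.0 W/m².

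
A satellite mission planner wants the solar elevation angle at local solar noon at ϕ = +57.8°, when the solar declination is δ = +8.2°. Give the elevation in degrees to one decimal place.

40.4°

At local noon the hour angle is zero, so the zenith angle equals |ϕ − δ| = |+57.8° − (+8.200°)| = 49.600°.
Elevation = 90° − 49.600° = 40.4°.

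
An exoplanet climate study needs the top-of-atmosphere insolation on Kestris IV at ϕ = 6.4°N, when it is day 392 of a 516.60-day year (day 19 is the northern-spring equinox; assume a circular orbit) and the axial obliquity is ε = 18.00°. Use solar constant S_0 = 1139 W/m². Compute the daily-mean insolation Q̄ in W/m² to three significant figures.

Q̄ ≈ 324 W/m²

Solar longitude: L_s = 360° × (392 − 19)/516.60 = 259.930°.
sin δ = sin 18.00° × sin 259.930° = -0.30426, so δ = -17.713°.
cos h₀ = −tan(+6.4°) tan(-17.713°) = 0.0358, h₀ = 1.5350 rad.
Bracket: h₀ sin ϕ sin δ + cos ϕ cos δ sin h₀ = 1.5350×0.11147×-0.30426 + 0.99377×0.95259×0.99936 = -0.052061 + 0.946050 = 0.893989.
Q̄ = (S_0/π) × [bracket] = (1139/π) × 0.893989 = 324.1 W/m².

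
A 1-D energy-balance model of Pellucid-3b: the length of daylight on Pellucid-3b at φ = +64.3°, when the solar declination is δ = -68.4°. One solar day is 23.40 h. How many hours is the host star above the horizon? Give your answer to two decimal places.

0.00 h

cos H₀ = −tan φ · tan δ = 5.2480 ≥ 1, so the host star never rises (polar night) and H₀ = 0.
Daylight = 2H₀/(2π) × 23.40 h = (0.0000/π) × 23.40 = 0.00 h.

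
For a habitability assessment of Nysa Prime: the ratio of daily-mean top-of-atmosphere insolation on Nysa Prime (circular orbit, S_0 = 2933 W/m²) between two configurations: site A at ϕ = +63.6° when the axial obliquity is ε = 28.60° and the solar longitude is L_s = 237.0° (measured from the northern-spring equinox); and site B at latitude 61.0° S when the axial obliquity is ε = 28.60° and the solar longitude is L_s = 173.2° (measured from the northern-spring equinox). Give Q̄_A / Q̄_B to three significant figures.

Q̄_A / Q̄_B ≈ 0.0378

— Configuration A (ϕ=+63.6°):
Solar declination: sin δ = sin ε · sin L_s = sin 28.60° × sin 237.0° = -0.40146, so δ = -23.670°.
cos h₀ = −tan(+63.6°) tan(-23.670°) = 0.8830, h₀ = 0.4885 rad.
Bracket: h₀ sin ϕ sin δ + cos ϕ cos δ sin h₀ = 0.4885×0.89571×-0.40146 + 0.44464×0.91587×0.46931 = -0.175661 + 0.191118 = 0.015457.
Q̄ = (S_0/π) × [bracket] = (2933/π) × 0.015457 = 14.431 W/m².
— Configuration B (ϕ=-61.0°):
Solar declination: sin δ = sin ε · sin L_s = sin 28.60° × sin 173.2° = 0.05668, so δ = +3.249°.
cos h₀ = −tan(-61.0°) tan(+3.249°) = 0.1024, h₀ = 1.4682 rad.
Bracket: h₀ sin ϕ sin δ + cos ϕ cos δ sin h₀ = 1.4682×-0.87462×0.05668 + 0.48481×0.99839×0.99474 = -0.072784 + 0.481483 = 0.408699.
Q̄ = (S_0/π) × [bracket] = (2933/π) × 0.408699 = 381.56 W/m².
Ratio Q̄_A / Q̄_B = 14.431 / 381.56 = 0.03782.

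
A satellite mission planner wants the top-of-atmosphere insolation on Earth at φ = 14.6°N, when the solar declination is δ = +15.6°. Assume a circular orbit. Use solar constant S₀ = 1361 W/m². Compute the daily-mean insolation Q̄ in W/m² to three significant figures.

Q̄ ≈ 451 W/m²

cos H₀ = −tan(+14.6°) tan(+15.600°) = -0.0727, H₀ = 1.6436 rad.
Bracket: H₀ sin φ sin δ + cos φ cos δ sin H₀ = 1.6436×0.25207×0.26892 + 0.96771×0.96316×0.99735 = 0.111414 + 0.929590 = 1.041004.
Q̄ = (S₀/π) × [bracket] = (1361/π) × 1.041004 = 451.0 W/m².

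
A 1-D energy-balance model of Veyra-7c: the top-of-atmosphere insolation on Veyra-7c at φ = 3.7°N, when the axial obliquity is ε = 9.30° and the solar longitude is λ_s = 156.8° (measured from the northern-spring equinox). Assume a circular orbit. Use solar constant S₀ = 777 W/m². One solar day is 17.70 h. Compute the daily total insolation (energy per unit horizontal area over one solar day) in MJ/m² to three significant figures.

Solar declination: sin δ = sin ε · sin λ_s = sin 9.30° × sin 156.8° = 0.06366, so δ = +3.650°.
cos H₀ = −tan(+3.7°) tan(+3.650°) = -0.0041, H₀ = 1.5749 rad.
Bracket: H₀ sin φ sin δ + cos φ cos δ sin H₀ = 1.5749×0.06453×0.06366 + 0.99792×0.99797×0.99999 = 0.006470 + 0.995884 = 1.002354.
Q̄ = (S₀/π) × [bracket] = (777/π) × 1.002354 = 247.91 W/m².
Daily total = Q̄ × 17.70 h × 3600 s/h = 247.91 × 17.70 × 3600 / 10⁶ = 15.80 MJ/m².

15.8 MJ/m²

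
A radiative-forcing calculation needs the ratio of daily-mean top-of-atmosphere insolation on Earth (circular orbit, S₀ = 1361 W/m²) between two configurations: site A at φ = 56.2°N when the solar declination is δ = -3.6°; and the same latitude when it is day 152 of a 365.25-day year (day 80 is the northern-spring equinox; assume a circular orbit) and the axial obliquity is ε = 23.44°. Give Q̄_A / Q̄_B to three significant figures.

— Configuration A (φ=+56.2°):
cos H₀ = −tan(+56.2°) tan(-3.600°) = 0.0940, H₀ = 1.4767 rad.
Bracket: H₀ sin φ sin δ + cos φ cos δ sin H₀ = 1.4767×0.83098×-0.06279 + 0.55630×0.99803×0.99557 = -0.077050 + 0.552745 = 0.475695.
Q̄ = (S₀/π) × [bracket] = (1361/π) × 0.475695 = 206.08 W/m².
— Configuration B (φ=+56.2°):
Solar longitude: λ_s = 360° × (152 − 80)/365.25 = 70.965°.
sin δ = sin 23.44° × sin 70.965° = 0.37604, so δ = +22.088°.
cos H₀ = −tan(+56.2°) tan(+22.088°) = -0.6062, H₀ = 2.2221 rad.
Bracket: H₀ sin φ sin δ + cos φ cos δ sin H₀ = 2.2221×0.83098×0.37604 + 0.55630×0.92660×0.79530 = 0.694366 + 0.409951 = 1.104317.
Q̄ = (S₀/π) × [bracket] = (1361/π) × 1.104317 = 478.41 W/m².
Ratio Q̄_A / Q̄_B = 206.08 / 478.41 = 0.4308.

Q̄_A / Q̄_B ≈ 0.431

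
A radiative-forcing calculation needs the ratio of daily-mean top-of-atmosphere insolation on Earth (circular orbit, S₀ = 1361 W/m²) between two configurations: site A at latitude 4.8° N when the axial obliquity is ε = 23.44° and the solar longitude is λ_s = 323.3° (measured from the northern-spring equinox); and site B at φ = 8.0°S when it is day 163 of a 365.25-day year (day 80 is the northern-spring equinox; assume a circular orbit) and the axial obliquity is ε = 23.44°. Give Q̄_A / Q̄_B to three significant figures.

Q̄_A / Q̄_B ≈ 1.13

— Configuration A (φ=+4.8°):
Solar declination: sin δ = sin ε · sin λ_s = sin 23.44° × sin 323.3° = -0.23773, so δ = -13.753°.
cos H₀ = −tan(+4.8°) tan(-13.753°) = 0.0206, H₀ = 1.5502 rad.
Bracket: H₀ sin φ sin δ + cos φ cos δ sin H₀ = 1.5502×0.08368×-0.23773 + 0.99649×0.97133×0.99979 = -0.030839 + 0.967717 = 0.936878.
Q̄ = (S₀/π) × [bracket] = (1361/π) × 0.936878 = 405.87 W/m².
— Configuration B (φ=-8.0°):
Solar longitude: λ_s = 360° × (163 − 80)/365.25 = 81.807°.
sin δ = sin 23.44° × sin 81.807° = 0.39373, so δ = +23.187°.
cos H₀ = −tan(-8.0°) tan(+23.187°) = 0.0602, H₀ = 1.5106 rad.
Bracket: H₀ sin φ sin δ + cos φ cos δ sin H₀ = 1.5106×-0.13917×0.39373 + 0.99027×0.91923×0.99819 = -0.082774 + 0.908638 = 0.825864.
Q̄ = (S₀/π) × [bracket] = (1361/π) × 0.825864 = 357.78 W/m².
Ratio Q̄_A / Q̄_B = 405.87 / 357.78 = 1.134.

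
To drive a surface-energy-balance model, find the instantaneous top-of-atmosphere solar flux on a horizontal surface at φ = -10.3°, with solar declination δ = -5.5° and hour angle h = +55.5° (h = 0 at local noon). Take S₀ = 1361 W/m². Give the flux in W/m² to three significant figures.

778 W/m²

cos θ_z = sin φ sin δ + cos φ cos δ cos h = 0.017137 + 0.554713 = 0.571850.
Flux = S₀ · cos θ_z = 1361 × 0.571850 = 778.3 W/m².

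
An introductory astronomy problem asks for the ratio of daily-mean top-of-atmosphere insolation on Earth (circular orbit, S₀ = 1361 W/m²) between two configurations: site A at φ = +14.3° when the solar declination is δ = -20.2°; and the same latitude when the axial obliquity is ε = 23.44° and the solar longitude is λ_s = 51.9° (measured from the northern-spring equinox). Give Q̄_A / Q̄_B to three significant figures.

— Configuration A (φ=+14.3°):
cos H₀ = −tan(+14.3°) tan(-20.200°) = 0.0938, H₀ = 1.4769 rad.
Bracket: H₀ sin φ sin δ + cos φ cos δ sin H₀ = 1.4769×0.24700×-0.34530 + 0.96902×0.93849×0.99559 = -0.125963 + 0.905405 = 0.779442.
Q̄ = (S₀/π) × [bracket] = (1361/π) × 0.779442 = 337.67 W/m².
— Configuration B (φ=+14.3°):
Solar declination: sin δ = sin ε · sin λ_s = sin 23.44° × sin 51.9° = 0.31303, so δ = +18.242°.
cos H₀ = −tan(+14.3°) tan(+18.242°) = -0.0840, H₀ = 1.6549 rad.
Bracket: H₀ sin φ sin δ + cos φ cos δ sin H₀ = 1.6549×0.24700×0.31303 + 0.96902×0.94974×0.99646 = 0.127954 + 0.917059 = 1.045013.
Q̄ = (S₀/π) × [bracket] = (1361/π) × 1.045013 = 452.72 W/m².
Ratio Q̄_A / Q̄_B = 337.67 / 452.72 = 0.7459.

Q̄_A / Q̄_B ≈ 0.746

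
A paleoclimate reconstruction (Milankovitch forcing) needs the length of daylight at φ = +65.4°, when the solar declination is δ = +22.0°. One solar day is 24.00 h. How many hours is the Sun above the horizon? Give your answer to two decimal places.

20.26 h

cos H₀ = −tan φ · tan δ = −tan(+65.4°) × tan(+22.000°) = -0.8825, so H₀ = 2.6519 rad = 151.94°.
Daylight = 2H₀/(2π) × 24.00 h = (2.6519/π) × 24.00 = 20.26 h.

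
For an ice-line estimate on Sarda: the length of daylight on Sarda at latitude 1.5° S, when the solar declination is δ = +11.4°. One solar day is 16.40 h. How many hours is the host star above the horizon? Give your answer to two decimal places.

cos H₀ = −tan φ · tan δ = −tan(-1.5°) × tan(+11.400°) = 0.0053, so H₀ = 1.5655 rad = 89.70°.
Daylight = 2H₀/(2π) × 16.40 h = (1.5655/π) × 16.40 = 8.17 h.

8.17 h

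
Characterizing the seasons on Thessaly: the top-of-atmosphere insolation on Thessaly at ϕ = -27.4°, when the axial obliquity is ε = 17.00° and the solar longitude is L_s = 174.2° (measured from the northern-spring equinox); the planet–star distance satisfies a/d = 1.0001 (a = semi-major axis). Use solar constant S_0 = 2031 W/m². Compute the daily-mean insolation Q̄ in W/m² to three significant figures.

Q̄ ≈ 560 W/m²

Solar declination: sin δ = sin ε · sin L_s = sin 17.00° × sin 174.2° = 0.02955, so δ = +1.693°.
cos h₀ = −tan(-27.4°) tan(+1.693°) = 0.0153, h₀ = 1.5555 rad.
Bracket: h₀ sin ϕ sin δ + cos ϕ cos δ sin h₀ = 1.5555×-0.46020×0.02955 + 0.88782×0.99956×0.99988 = -0.021153 + 0.887323 = 0.866170.
Inverse-square distance factor (a/d)² = 1.0001² = 1.000200.
Q̄ = (S_0/π) × 1.000200 × [bracket] = (2031/π) × 1.000200 × 0.866170 = 560.1 W/m².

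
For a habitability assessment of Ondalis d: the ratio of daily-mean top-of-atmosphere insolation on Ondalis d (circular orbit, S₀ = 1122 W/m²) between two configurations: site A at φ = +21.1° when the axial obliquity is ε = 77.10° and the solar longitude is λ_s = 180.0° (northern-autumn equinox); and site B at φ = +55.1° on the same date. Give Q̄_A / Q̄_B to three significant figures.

— Configuration A (φ=+21.1°):
Solar declination: sin δ = sin ε · sin λ_s = sin 77.10° × sin 180.0° = 0.00000, so δ = +0.000°.
cos H₀ = −tan(+21.1°) tan(+0.000°) = -0.0000, H₀ = 1.5708 rad.
Bracket: H₀ sin φ sin δ + cos φ cos δ sin H₀ = 1.5708×0.36000×0.00000 + 0.93295×1.00000×1.00000 = 0.000000 + 0.932950 = 0.932950.
Q̄ = (S₀/π) × [bracket] = (1122/π) × 0.932950 = 333.20 W/m².
— Configuration B (φ=+55.1°):
cos H₀ = −tan(+55.1°) tan(+0.000°) = -0.0000, H₀ = 1.5708 rad.
Bracket: H₀ sin φ sin δ + cos φ cos δ sin H₀ = 1.5708×0.82015×0.00000 + 0.57215×1.00000×1.00000 = 0.000000 + 0.572150 = 0.572150.
Q̄ = (S₀/π) × [bracket] = (1122/π) × 0.572150 = 204.34 W/m².
Ratio Q̄_A / Q̄_B = 333.20 / 204.34 = 1.631.

Q̄_A / Q̄_B ≈ 1.63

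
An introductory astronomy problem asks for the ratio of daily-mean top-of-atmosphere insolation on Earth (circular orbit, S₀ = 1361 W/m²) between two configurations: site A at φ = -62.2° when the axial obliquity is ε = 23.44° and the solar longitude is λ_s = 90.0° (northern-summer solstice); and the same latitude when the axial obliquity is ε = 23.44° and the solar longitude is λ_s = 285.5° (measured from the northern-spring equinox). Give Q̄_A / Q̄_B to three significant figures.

Q̄_A / Q̄_B ≈ 0.0276

— Configuration A (φ=-62.2°):
Solar declination: sin δ = sin ε · sin λ_s = sin 23.44° × sin 90.0° = 0.39779, so δ = +23.440°.
cos H₀ = −tan(-62.2°) tan(+23.440°) = 0.8223, H₀ = 0.6053 rad.
Bracket: H₀ sin φ sin δ + cos φ cos δ sin H₀ = 0.6053×-0.88458×0.39779 + 0.46639×0.91748×0.56900 = -0.212991 + 0.243477 = 0.030486.
Q̄ = (S₀/π) × [bracket] = (1361/π) × 0.030486 = 13.207 W/m².
— Configuration B (φ=-62.2°):
Solar declination: sin δ = sin ε · sin λ_s = sin 23.44° × sin 285.5° = -0.38332, so δ = -22.540°.
cos H₀ = −tan(-62.2°) tan(-22.540°) = -0.7872, H₀ = 2.4770 rad.
Bracket: H₀ sin φ sin δ + cos φ cos δ sin H₀ = 2.4770×-0.88458×-0.38332 + 0.46639×0.92362×0.61675 = 0.839894 + 0.265676 = 1.105570.
Q̄ = (S₀/π) × [bracket] = (1361/π) × 1.105570 = 478.95 W/m².
Ratio Q̄_A / Q̄_B = 13.207 / 478.95 = 0.02757.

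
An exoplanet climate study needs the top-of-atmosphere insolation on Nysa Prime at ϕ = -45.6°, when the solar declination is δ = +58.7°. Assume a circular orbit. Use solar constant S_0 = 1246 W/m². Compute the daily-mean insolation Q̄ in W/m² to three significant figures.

Q̄ ≈ 0.00 W/m²

cos h₀ = −tan(-45.6°) tan(+58.700°) = 1.6795 ≥ 1 ⇒ polar night, h₀ = 0 and Q̄ = 0.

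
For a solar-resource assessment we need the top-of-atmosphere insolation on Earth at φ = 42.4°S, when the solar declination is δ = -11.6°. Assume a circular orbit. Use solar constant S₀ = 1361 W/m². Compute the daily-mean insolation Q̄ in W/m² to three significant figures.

cos H₀ = −tan(-42.4°) tan(-11.600°) = -0.1874, H₀ = 1.7593 rad.
Bracket: H₀ sin φ sin δ + cos φ cos δ sin H₀ = 1.7593×-0.67430×-0.20108 + 0.73846×0.97958×0.98228 = 0.238540 + 0.710562 = 0.949102.
Q̄ = (S₀/π) × [bracket] = (1361/π) × 0.949102 = 411.2 W/m².

Q̄ ≈ 411 W/m²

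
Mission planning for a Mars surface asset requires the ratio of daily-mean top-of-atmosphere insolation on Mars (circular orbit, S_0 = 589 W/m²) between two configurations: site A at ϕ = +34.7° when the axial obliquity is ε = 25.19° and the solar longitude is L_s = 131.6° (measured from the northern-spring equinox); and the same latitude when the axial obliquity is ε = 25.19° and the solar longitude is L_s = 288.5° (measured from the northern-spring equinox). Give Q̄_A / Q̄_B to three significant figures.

Q̄_A / Q̄_B ≈ 2.54

— Configuration A (ϕ=+34.7°):
Solar declination: sin δ = sin ε · sin L_s = sin 25.19° × sin 131.6° = 0.31828, so δ = +18.559°.
cos h₀ = −tan(+34.7°) tan(+18.559°) = -0.2325, h₀ = 1.8054 rad.
Bracket: h₀ sin ϕ sin δ + cos ϕ cos δ sin h₀ = 1.8054×0.56928×0.31828 + 0.82214×0.94800×0.97260 = 0.327121 + 0.758033 = 1.085154.
Q̄ = (S_0/π) × [bracket] = (589/π) × 1.085154 = 203.45 W/m².
— Configuration B (ϕ=+34.7°):
Solar declination: sin δ = sin ε · sin L_s = sin 25.19° × sin 288.5° = -0.40363, so δ = -23.805°.
cos h₀ = −tan(+34.7°) tan(-23.805°) = 0.3055, h₀ = 1.2604 rad.
Bracket: h₀ sin ϕ sin δ + cos ϕ cos δ sin h₀ = 1.2604×0.56928×-0.40363 + 0.82214×0.91492×0.95220 = -0.289613 + 0.716238 = 0.426625.
Q̄ = (S_0/π) × [bracket] = (589/π) × 0.426625 = 79.986 W/m².
Ratio Q̄_A / Q̄_B = 203.45 / 79.986 = 2.544.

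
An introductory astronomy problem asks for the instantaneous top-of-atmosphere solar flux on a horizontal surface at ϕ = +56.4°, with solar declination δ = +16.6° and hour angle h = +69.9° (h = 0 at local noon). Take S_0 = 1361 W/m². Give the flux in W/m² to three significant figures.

572 W/m²

cos θ_z = sin ϕ sin δ + cos ϕ cos δ cos h = 0.237956 + 0.182252 = 0.420208.
Flux = S_0 · cos θ_z = 1361 × 0.420208 = 571.9 W/m².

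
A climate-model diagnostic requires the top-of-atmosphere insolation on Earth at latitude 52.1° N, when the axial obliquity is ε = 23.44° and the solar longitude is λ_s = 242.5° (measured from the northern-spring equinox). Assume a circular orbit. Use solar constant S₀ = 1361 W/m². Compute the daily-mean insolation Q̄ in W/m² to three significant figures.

Solar declination: sin δ = sin ε · sin λ_s = sin 23.44° × sin 242.5° = -0.35284, so δ = -20.661°.
cos H₀ = −tan(+52.1°) tan(-20.661°) = 0.4844, H₀ = 1.0651 rad.
Bracket: H₀ sin φ sin δ + cos φ cos δ sin H₀ = 1.0651×0.78908×-0.35284 + 0.61429×0.93568×0.87485 = -0.296544 + 0.502845 = 0.206301.
Q̄ = (S₀/π) × [bracket] = (1361/π) × 0.206301 = 89.37 W/m².

Q̄ ≈ 89.4 W/m²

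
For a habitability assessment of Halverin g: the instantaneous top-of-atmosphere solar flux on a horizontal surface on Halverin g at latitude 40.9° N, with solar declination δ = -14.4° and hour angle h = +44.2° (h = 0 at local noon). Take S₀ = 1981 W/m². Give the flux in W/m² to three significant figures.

cos θ_z = sin φ sin δ + cos φ cos δ cos h = -0.162827 + 0.524855 = 0.362028.
Flux = S₀ · cos θ_z = 1981 × 0.362028 = 717.2 W/m².

717 W/m²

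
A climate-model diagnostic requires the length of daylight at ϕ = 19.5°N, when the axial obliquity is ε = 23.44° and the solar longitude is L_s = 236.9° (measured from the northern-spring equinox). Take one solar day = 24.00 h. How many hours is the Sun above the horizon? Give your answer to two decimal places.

Solar declination: sin δ = sin ε · sin L_s = sin 23.44° × sin 236.9° = -0.33323, so δ = -19.465°.
cos h₀ = −tan ϕ · tan δ = −tan(+19.5°) × tan(-19.465°) = 0.1252, so h₀ = 1.4453 rad = 82.81°.
Daylight = 2h₀/(2π) × 24.00 h = (1.4453/π) × 24.00 = 11.04 h.

11.04 h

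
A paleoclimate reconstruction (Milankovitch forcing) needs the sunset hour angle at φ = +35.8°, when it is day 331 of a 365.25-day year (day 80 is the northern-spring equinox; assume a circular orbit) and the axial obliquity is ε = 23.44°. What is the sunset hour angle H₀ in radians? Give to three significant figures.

H₀ = 1.28 rad

Solar longitude: λ_s = 360° × (331 − 80)/365.25 = 247.392°.
sin δ = sin 23.44° × sin 247.392° = -0.36722, so δ = -21.544°.
cos H₀ = −tan φ · tan δ = −tan(+35.8°) × tan(-21.544°) = 0.2847, so H₀ = 1.2821 rad = 73.46°.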